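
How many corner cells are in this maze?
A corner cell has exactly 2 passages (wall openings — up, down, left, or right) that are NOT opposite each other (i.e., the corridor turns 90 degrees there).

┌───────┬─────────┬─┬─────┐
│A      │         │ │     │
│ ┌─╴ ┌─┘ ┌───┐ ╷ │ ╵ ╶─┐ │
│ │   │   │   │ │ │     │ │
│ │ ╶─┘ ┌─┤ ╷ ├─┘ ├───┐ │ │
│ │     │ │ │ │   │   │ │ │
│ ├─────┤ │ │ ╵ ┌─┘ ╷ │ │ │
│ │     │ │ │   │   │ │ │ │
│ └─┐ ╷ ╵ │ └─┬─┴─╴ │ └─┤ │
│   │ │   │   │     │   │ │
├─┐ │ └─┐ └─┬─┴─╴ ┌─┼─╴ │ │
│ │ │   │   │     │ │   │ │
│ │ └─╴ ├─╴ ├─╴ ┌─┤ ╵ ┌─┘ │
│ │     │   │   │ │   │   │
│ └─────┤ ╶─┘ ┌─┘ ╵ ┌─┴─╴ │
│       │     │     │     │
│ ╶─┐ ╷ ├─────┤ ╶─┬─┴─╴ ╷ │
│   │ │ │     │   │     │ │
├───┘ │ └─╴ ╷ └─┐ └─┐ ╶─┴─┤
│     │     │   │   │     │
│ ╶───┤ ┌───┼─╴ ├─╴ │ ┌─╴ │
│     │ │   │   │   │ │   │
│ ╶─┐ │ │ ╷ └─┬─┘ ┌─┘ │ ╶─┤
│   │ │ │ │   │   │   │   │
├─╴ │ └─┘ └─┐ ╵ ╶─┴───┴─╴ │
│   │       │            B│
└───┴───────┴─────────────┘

Counting corner cells (2 non-opposite passages):
Total corners: 82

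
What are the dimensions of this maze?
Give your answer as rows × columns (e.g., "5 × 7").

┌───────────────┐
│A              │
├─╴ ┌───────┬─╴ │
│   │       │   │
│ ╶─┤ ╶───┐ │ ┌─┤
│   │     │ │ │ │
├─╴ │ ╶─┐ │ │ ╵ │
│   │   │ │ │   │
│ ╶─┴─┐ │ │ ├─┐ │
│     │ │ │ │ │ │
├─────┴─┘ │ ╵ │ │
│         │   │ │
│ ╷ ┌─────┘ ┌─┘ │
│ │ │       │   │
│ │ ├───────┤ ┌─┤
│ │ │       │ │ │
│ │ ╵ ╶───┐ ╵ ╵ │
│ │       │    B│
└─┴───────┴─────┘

Counting the maze dimensions:
Rows (vertical): 9
Columns (horizontal): 8
Dimensions: 9 × 8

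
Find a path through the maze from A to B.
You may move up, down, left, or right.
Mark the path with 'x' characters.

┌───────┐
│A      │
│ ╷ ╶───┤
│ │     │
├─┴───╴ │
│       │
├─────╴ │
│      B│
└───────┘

Finding the shortest path through the maze:
Path length: 6 steps
Directions: right → down → right → right → down → down

Solution:

┌───────┐
│A x    │
│ ╷ ╶───┤
│ │x x x│
├─┴───╴ │
│      x│
├─────╴ │
│      B│
└───────┘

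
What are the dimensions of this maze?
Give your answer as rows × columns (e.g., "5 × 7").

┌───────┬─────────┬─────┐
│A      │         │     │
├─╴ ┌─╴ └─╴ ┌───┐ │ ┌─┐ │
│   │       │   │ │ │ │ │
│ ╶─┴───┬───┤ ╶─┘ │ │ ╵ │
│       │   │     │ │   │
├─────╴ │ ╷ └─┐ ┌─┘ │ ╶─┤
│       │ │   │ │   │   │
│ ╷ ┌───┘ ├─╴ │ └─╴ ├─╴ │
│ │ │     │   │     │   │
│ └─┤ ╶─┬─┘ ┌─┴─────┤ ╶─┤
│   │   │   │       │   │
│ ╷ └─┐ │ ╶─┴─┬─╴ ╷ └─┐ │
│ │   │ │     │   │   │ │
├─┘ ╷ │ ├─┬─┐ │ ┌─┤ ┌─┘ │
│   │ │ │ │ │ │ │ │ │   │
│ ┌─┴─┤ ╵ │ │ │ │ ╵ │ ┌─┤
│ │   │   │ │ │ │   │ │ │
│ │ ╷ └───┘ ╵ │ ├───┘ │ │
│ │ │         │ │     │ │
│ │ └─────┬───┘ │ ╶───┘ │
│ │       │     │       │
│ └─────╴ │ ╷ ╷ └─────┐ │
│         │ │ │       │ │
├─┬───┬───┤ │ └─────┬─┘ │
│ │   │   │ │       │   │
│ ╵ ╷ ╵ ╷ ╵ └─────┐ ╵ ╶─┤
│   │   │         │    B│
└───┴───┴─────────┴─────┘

Counting the maze dimensions:
Rows (vertical): 14
Columns (horizontal): 12
Dimensions: 14 × 12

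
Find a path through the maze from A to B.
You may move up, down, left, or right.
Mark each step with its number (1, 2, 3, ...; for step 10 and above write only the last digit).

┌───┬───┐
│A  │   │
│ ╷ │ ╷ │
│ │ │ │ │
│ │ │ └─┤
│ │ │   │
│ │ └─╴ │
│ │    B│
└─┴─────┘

Finding the shortest path through the maze:
Path length: 6 steps
Directions: right → down → down → down → right → right

Solution:

┌───┬───┐
│A 1│   │
│ ╷ │ ╷ │
│ │2│ │ │
│ │ │ └─┤
│ │3│   │
│ │ └─╴ │
│ │4 5 B│
└─┴─────┘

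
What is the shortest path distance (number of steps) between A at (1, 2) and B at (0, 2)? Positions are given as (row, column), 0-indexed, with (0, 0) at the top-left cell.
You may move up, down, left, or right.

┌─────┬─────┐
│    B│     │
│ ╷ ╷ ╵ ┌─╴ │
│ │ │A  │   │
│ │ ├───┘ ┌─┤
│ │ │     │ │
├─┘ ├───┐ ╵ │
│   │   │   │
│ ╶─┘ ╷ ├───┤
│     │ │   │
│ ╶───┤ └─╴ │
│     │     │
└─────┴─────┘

Finding path from (1, 2) to (0, 2):
Path: (1,2) → (0,2)
Distance: 1 steps

Solution:

┌─────┬─────┐
│    B│     │
│ ╷ ╷ ╵ ┌─╴ │
│ │ │A  │   │
│ │ ├───┘ ┌─┤
│ │ │     │ │
├─┘ ├───┐ ╵ │
│   │   │   │
│ ╶─┘ ╷ ├───┤
│     │ │   │
│ ╶───┤ └─╴ │
│     │     │
└─────┴─────┘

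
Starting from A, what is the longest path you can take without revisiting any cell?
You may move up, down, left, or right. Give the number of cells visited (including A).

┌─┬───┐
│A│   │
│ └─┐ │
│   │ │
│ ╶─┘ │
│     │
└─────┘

Finding longest simple path using DFS:
Start: (0, 0)
Longest path visits 8 cells
Path: A → down → down → right → right → up → up → left

Solution:

┌─┬───┐
│A│B ↰│
│ └─┐ │
│↓  │↑│
│ ╶─┘ │
│↳ → ↑│
└─────┘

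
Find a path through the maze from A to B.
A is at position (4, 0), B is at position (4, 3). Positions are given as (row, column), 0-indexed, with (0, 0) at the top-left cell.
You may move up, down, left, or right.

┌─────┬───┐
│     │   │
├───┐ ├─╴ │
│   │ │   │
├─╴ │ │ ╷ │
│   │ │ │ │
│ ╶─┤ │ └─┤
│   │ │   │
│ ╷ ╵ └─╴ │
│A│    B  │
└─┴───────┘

Finding the shortest path from (4, 0) to (4, 3):
Path length: 5 steps
Directions: up → right → down → right → right

Solution:

┌─────┬───┐
│     │   │
├───┐ ├─╴ │
│   │ │   │
├─╴ │ │ ╷ │
│   │ │ │ │
│ ╶─┤ │ └─┤
│↱ ↓│ │   │
│ ╷ ╵ └─╴ │
│A│↳ → B  │
└─┴───────┘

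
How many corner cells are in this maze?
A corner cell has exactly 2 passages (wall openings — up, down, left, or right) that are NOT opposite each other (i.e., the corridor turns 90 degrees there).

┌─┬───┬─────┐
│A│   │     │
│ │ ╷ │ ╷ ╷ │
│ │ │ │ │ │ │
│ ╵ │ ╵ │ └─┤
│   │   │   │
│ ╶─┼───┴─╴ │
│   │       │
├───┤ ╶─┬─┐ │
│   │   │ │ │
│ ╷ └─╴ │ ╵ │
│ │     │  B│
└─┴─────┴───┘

Counting corner cells (2 non-opposite passages):
Total corners: 19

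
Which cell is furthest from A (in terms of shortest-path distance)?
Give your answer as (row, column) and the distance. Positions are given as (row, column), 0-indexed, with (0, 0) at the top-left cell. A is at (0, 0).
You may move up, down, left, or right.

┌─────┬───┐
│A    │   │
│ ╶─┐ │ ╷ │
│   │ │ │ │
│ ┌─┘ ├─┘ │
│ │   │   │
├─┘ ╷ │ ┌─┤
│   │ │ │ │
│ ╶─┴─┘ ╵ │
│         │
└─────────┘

Computing BFS distances from A to all cells:
Furthest cell: (1, 3)
Distance: 18 steps

Path from A to the furthest cell:

┌─────┬───┐
│A → ↓│↓ ↰│
│ ╶─┐ │ ╷ │
│   │↓│B│↑│
│ ┌─┘ ├─┘ │
│ │↓ ↲│↱ ↑│
├─┘ ╷ │ ┌─┤
│↓ ↲│ │↑│ │
│ ╶─┴─┘ ╵ │
│↳ → → ↑  │
└─────────┘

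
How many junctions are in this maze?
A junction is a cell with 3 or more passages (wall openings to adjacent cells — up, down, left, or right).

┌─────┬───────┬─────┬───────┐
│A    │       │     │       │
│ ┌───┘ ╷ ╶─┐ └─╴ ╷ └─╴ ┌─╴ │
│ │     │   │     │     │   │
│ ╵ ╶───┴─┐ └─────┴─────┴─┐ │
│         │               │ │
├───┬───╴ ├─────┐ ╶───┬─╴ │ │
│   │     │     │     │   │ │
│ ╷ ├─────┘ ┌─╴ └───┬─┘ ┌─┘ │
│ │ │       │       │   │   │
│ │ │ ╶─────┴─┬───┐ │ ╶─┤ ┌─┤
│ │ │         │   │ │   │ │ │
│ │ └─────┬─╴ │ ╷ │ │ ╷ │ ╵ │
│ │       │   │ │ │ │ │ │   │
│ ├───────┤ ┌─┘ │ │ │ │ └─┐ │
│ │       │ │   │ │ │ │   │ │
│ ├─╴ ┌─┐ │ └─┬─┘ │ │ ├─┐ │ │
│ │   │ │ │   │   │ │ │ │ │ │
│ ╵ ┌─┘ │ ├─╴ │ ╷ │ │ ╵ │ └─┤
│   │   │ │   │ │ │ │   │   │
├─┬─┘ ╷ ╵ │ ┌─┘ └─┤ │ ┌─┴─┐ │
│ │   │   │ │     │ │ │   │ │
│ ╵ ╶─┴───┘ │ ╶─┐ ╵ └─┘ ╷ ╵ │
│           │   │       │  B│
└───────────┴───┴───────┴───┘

Checking each cell for number of passages:

Junctions found (3+ passages):
  (0, 4): 3 passages
  (0, 8): 3 passages
  (0, 11): 3 passages
  (1, 13): 3 passages
  (2, 1): 3 passages
  (2, 8): 3 passages
  (4, 7): 3 passages
  (5, 10): 3 passages
  (6, 13): 3 passages
  (7, 2): 3 passages
  (8, 8): 3 passages
  (9, 3): 3 passages
  (9, 10): 3 passages
  (10, 7): 3 passages
  (11, 1): 3 passages
  (11, 9): 3 passages
Total junctions: 16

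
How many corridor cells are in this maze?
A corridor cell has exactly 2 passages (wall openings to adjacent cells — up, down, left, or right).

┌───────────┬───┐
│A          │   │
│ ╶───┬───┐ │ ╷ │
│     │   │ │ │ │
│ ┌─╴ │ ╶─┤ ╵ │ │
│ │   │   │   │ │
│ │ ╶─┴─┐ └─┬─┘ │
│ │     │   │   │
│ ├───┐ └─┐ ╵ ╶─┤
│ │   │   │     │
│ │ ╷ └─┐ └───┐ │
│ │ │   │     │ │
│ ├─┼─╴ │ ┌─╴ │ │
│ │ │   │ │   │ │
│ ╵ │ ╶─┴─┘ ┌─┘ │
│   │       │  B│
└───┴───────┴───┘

Counting cells with exactly 2 passages:
Total corridor cells: 56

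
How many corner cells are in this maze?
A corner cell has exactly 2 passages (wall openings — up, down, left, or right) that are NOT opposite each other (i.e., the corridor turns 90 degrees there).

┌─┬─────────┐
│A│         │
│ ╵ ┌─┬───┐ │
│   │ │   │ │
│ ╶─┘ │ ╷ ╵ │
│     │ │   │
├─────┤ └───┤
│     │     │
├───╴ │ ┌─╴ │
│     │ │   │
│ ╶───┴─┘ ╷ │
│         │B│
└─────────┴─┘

Counting corner cells (2 non-opposite passages):
Total corners: 16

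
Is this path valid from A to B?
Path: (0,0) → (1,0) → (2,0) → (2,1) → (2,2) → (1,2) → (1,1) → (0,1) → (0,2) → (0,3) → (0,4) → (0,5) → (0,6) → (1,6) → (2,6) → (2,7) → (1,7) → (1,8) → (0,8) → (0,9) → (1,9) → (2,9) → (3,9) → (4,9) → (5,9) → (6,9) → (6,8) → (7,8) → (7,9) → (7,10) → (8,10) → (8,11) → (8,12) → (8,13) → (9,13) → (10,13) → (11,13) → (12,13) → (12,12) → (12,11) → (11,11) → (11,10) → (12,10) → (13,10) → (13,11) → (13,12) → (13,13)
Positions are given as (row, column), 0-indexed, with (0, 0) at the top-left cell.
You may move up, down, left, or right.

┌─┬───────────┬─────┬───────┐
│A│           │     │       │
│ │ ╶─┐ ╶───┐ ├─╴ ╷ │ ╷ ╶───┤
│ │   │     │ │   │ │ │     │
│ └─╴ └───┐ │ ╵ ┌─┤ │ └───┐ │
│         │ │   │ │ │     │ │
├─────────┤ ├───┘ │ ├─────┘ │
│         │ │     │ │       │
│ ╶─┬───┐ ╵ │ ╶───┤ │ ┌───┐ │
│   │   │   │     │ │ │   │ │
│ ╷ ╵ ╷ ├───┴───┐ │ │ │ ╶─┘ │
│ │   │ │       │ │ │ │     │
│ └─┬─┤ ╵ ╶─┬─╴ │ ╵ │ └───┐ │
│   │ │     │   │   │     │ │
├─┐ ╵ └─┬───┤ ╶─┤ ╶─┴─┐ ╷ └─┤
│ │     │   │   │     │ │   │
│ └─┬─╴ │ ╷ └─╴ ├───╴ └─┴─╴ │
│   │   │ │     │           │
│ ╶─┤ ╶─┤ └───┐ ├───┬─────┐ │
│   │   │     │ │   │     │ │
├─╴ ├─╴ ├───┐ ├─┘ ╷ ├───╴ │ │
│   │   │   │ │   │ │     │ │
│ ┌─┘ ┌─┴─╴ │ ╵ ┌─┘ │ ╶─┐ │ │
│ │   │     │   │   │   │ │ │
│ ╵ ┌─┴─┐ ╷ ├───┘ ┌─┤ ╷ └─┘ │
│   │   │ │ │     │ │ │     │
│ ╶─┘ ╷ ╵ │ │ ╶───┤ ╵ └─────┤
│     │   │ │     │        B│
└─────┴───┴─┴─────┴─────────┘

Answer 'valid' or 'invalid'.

Checking path validity:
Result: All consecutive moves are passable.

valid

Correct solution:

┌─┬───────────┬─────┬───────┐
│A│↱ → → → → ↓│  ↱ ↓│       │
│ │ ╶─┐ ╶───┐ ├─╴ ╷ │ ╷ ╶───┤
│↓│↑ ↰│     │↓│↱ ↑│↓│ │     │
│ └─╴ └───┐ │ ╵ ┌─┤ │ └───┐ │
│↳ → ↑    │ │↳ ↑│ │↓│     │ │
├─────────┤ ├───┘ │ ├─────┘ │
│         │ │     │↓│       │
│ ╶─┬───┐ ╵ │ ╶───┤ │ ┌───┐ │
│   │   │   │     │↓│ │   │ │
│ ╷ ╵ ╷ ├───┴───┐ │ │ │ ╶─┘ │
│ │   │ │       │ │↓│ │     │
│ └─┬─┤ ╵ ╶─┬─╴ │ ╵ │ └───┐ │
│   │ │     │   │↓ ↲│     │ │
├─┐ ╵ └─┬───┤ ╶─┤ ╶─┴─┐ ╷ └─┤
│ │     │   │   │↳ → ↓│ │   │
│ └─┬─╴ │ ╷ └─╴ ├───╴ └─┴─╴ │
│   │   │ │     │    ↳ → → ↓│
│ ╶─┤ ╶─┤ └───┐ ├───┬─────┐ │
│   │   │     │ │   │     │↓│
├─╴ ├─╴ ├───┐ ├─┘ ╷ ├───╴ │ │
│   │   │   │ │   │ │     │↓│
│ ┌─┘ ┌─┴─╴ │ ╵ ┌─┘ │ ╶─┐ │ │
│ │   │     │   │   │↓ ↰│ │↓│
│ ╵ ┌─┴─┐ ╷ ├───┘ ┌─┤ ╷ └─┘ │
│   │   │ │ │     │ │↓│↑ ← ↲│
│ ╶─┘ ╷ ╵ │ │ ╶───┤ ╵ └─────┤
│     │   │ │     │  ↳ → → B│
└─────┴───┴─┴─────┴─────────┘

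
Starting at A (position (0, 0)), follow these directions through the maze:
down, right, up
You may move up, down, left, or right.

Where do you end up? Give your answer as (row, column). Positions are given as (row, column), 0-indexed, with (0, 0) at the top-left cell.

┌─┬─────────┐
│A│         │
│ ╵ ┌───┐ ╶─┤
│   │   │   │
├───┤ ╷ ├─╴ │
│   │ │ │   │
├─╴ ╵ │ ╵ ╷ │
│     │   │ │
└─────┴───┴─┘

Following directions step by step:
Start: (0, 0)
  down: (0, 0) → (1, 0)
  right: (1, 0) → (1, 1)
  up: (1, 1) → (0, 1)
Final position: (0, 1)

Path taken:

┌─┬─────────┐
│A│B        │
│ ╵ ┌───┐ ╶─┤
│↳ ↑│   │   │
├───┤ ╷ ├─╴ │
│   │ │ │   │
├─╴ ╵ │ ╵ ╷ │
│     │   │ │
└─────┴───┴─┘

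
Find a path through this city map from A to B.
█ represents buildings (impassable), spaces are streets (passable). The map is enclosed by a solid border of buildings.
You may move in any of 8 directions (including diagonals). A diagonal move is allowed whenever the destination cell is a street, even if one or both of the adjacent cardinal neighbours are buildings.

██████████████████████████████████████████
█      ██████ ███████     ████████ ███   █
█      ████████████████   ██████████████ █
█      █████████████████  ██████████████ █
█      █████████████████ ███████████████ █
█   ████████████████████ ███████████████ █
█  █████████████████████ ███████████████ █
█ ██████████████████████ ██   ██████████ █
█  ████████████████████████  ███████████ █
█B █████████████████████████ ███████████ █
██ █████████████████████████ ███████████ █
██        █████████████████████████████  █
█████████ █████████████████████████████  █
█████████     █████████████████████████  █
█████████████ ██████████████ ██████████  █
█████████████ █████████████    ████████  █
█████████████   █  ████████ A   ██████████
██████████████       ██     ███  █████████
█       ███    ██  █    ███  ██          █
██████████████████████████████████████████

Finding the shortest path from A to B:
Movement: 8-directional
Path length: 28 steps
Directions: left → down-left → left → left → left → down-left → left → left → up-left → left → left → left → left → up-left → up-left → up → up-left → left → left → up-left → up-left → left → left → left → left → left → up-left → up-left

Solution:

██████████████████████████████████████████
█      ██████ ███████     ████████ ███   █
█      ████████████████   ██████████████ █
█      █████████████████  ██████████████ █
█      █████████████████ ███████████████ █
█   ████████████████████ ███████████████ █
█  █████████████████████ ███████████████ █
█ ██████████████████████ ██   ██████████ █
█  ████████████████████████  ███████████ █
█B █████████████████████████ ███████████ █
██↖█████████████████████████ ███████████ █
██ ↖←←←←← █████████████████████████████  █
█████████↖█████████████████████████████  █
█████████ ↖←← █████████████████████████  █
█████████████↖██████████████ ██████████  █
█████████████↑█████████████    ████████  █
█████████████ ↖ █  ████████↙A   ██████████
██████████████ ↖←←←← ██↙←←← ███  █████████
█       ███    ██  █↖←← ███  ██          █
██████████████████████████████████████████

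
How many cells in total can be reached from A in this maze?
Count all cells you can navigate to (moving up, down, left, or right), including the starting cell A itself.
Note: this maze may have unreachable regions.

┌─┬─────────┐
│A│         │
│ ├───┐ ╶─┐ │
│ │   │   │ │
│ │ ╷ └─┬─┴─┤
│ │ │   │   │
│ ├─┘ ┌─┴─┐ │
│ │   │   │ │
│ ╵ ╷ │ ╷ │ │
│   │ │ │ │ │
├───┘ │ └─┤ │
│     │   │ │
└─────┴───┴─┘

Using BFS/flood-fill to find all reachable cells from A:
Maze size: 6 × 6 = 36 total cells
19 cell(s) are walled off and cannot be reached from A.
Reachable cells: 17

Reachable region (· marks reachable cells):

┌─┬─────────┐
│A│         │
│ ├───┐ ╶─┐ │
│·│· ·│   │ │
│ │ ╷ └─┬─┴─┤
│·│·│· ·│   │
│ ├─┘ ┌─┴─┐ │
│·│· ·│   │ │
│ ╵ ╷ │ ╷ │ │
│· ·│·│ │ │ │
├───┘ │ └─┤ │
│· · ·│   │ │
└─────┴───┴─┘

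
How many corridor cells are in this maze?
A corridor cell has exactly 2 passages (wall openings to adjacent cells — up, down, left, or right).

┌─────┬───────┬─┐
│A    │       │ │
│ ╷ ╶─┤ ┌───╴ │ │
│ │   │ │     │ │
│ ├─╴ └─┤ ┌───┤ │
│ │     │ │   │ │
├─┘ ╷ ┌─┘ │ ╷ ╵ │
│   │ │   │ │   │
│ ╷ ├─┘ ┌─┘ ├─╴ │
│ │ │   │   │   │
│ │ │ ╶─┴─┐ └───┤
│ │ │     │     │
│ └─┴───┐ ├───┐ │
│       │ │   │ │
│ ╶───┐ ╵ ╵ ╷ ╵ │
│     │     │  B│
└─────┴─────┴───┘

Counting cells with exactly 2 passages:
Total corridor cells: 47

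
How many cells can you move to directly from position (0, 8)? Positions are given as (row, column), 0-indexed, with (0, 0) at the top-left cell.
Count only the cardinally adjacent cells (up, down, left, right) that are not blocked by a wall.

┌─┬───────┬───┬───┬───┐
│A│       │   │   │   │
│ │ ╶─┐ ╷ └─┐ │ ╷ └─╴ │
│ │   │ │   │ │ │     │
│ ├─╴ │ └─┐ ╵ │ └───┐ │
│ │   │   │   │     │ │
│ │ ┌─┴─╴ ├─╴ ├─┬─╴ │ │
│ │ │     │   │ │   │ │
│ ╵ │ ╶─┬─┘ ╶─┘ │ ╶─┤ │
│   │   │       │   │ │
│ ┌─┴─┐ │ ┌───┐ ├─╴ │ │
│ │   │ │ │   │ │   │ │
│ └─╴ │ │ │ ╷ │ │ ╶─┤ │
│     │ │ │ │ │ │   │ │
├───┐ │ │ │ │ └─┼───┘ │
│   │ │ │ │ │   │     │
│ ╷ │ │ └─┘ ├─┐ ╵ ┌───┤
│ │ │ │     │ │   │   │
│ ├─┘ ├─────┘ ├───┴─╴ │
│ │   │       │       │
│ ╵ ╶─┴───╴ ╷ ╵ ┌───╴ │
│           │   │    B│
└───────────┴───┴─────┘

Checking passable neighbors of (0, 8):
Neighbors: (1, 8), (0, 7)
Count: 2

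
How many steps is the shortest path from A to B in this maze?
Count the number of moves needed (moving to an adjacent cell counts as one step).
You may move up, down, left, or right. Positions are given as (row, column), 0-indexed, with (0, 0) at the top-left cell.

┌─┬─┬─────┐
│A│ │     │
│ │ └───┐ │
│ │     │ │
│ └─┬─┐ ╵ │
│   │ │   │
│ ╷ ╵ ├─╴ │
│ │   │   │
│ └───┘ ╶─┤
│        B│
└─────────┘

Using BFS to find shortest path:
Start: (0, 0), End: (4, 4)
Path found:
(0,0) → (1,0) → (2,0) → (3,0) → (4,0) → (4,1) → (4,2) → (4,3) → (4,4)
Number of steps: 8

Solution:

┌─┬─┬─────┐
│A│ │     │
│ │ └───┐ │
│↓│     │ │
│ └─┬─┐ ╵ │
│↓  │ │   │
│ ╷ ╵ ├─╴ │
│↓│   │   │
│ └───┘ ╶─┤
│↳ → → → B│
└─────────┘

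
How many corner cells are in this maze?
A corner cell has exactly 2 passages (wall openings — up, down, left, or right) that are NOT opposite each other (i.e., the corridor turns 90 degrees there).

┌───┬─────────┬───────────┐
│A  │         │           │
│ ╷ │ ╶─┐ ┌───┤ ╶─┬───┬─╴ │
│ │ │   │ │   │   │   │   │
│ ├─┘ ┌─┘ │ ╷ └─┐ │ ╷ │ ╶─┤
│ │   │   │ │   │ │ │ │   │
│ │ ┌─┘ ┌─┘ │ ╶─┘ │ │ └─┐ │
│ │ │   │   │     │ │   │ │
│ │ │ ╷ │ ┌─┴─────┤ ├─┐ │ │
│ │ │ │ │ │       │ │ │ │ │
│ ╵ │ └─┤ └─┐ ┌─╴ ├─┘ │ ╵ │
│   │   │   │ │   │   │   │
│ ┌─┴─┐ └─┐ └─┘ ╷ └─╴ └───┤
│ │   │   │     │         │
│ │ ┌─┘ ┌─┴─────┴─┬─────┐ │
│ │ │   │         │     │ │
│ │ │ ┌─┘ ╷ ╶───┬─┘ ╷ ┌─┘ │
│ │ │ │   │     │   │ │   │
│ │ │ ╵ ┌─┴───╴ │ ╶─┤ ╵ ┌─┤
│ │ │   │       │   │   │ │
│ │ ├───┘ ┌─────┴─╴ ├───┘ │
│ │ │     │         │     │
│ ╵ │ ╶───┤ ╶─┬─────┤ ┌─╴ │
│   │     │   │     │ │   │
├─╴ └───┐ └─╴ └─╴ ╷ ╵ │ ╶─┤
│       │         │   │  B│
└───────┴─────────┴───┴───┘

Counting corner cells (2 non-opposite passages):
Total corners: 78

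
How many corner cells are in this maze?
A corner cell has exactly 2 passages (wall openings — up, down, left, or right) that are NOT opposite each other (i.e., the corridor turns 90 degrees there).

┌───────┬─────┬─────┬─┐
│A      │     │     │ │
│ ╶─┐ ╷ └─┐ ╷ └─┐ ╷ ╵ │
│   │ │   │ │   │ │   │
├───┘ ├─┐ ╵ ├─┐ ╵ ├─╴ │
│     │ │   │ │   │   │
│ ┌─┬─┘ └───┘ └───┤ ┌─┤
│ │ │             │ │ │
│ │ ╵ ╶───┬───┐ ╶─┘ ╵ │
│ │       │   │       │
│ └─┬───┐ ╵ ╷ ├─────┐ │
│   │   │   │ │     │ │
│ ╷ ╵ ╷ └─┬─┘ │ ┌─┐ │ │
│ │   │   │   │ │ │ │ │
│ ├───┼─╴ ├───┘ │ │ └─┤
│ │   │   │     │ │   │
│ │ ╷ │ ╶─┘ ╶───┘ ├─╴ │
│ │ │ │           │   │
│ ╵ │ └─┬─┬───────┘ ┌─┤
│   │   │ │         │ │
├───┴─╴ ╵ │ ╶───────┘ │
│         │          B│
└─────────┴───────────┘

Counting corner cells (2 non-opposite passages):
Total corners: 57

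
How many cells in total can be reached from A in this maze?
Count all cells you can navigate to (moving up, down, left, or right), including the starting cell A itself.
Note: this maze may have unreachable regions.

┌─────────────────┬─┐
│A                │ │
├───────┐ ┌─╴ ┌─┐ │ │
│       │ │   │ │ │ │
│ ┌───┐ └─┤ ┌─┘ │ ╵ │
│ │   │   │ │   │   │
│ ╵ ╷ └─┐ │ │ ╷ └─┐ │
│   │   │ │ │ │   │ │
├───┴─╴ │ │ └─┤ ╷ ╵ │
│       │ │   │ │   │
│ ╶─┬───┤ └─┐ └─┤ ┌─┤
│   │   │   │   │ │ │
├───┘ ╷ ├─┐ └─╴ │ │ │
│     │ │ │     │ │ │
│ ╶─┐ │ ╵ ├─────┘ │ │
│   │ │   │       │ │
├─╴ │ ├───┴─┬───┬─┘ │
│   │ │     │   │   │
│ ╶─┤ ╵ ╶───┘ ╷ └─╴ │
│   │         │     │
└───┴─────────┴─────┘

Using BFS/flood-fill to find all reachable cells from A:
Maze size: 10 × 10 = 100 total cells
35 cell(s) are walled off and cannot be reached from A.
Reachable cells: 65

Reachable region (· marks reachable cells):

┌─────────────────┬─┐
│A · · · · · · · ·│·│
├───────┐ ┌─╴ ┌─┐ │ │
│· · · ·│·│· ·│·│·│·│
│ ┌───┐ └─┤ ┌─┘ │ ╵ │
│·│· ·│· ·│·│· ·│· ·│
│ ╵ ╷ └─┐ │ │ ╷ └─┐ │
│· ·│· ·│·│·│·│· ·│·│
├───┴─╴ │ │ └─┤ ╷ ╵ │
│· · · ·│·│· ·│·│· ·│
│ ╶─┬───┤ └─┐ └─┤ ┌─┤
│· ·│   │· ·│· ·│·│ │
├───┘ ╷ ├─┐ └─╴ │ │ │
│     │ │ │· · ·│·│ │
│ ╶─┐ │ ╵ ├─────┘ │ │
│   │ │   │· · · ·│ │
├─╴ │ ├───┴─┬───┬─┘ │
│   │ │     │   │   │
│ ╶─┤ ╵ ╶───┘ ╷ └─╴ │
│   │         │     │
└───┴─────────┴─────┘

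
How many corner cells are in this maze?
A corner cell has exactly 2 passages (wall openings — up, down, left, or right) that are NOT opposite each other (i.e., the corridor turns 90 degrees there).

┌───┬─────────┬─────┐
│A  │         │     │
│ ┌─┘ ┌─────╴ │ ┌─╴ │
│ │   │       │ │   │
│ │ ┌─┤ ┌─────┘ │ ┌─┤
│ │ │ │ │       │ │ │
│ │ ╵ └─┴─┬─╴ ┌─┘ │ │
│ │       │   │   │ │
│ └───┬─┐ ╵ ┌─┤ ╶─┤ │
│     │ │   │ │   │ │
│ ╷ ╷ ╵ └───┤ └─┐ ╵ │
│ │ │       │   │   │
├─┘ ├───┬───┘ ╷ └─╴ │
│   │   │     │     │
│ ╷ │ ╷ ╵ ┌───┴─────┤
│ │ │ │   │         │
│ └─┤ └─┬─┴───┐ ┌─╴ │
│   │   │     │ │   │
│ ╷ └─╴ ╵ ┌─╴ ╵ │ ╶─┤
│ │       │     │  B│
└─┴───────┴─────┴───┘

Counting corner cells (2 non-opposite passages):
Total corners: 47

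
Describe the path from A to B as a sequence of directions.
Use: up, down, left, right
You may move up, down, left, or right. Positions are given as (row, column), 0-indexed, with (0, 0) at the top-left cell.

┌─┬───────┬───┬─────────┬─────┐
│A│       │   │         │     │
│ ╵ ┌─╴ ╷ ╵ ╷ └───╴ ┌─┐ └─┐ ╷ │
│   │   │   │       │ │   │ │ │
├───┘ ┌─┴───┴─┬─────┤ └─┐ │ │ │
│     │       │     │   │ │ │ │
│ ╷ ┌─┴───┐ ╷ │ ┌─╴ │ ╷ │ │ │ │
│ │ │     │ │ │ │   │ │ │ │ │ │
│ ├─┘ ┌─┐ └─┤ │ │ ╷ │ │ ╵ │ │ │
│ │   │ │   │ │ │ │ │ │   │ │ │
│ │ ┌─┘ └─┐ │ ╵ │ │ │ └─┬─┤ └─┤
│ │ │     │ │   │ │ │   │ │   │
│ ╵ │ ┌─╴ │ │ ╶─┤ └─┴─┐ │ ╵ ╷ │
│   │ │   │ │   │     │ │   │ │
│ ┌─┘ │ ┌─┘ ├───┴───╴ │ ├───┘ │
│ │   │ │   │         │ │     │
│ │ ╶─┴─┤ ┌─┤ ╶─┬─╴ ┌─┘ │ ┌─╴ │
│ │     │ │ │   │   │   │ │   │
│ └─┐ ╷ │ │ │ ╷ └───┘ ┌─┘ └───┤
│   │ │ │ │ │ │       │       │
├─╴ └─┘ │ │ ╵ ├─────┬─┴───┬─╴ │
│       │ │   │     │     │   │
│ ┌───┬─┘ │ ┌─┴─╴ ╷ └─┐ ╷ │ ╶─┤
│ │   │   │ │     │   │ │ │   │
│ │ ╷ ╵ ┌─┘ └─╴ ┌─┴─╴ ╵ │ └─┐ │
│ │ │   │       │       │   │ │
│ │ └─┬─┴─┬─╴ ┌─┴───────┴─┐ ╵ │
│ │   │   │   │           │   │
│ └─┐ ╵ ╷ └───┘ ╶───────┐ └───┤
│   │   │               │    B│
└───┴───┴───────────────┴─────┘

Finding the path and converting it to directions:
Path through cells: (0,0) → (1,0) → (1,1) → (0,1) → (0,2) → (0,3) → (1,3) → (1,2) → (2,2) → (2,1) → (2,0) → (3,0) → (4,0) → (5,0) → (6,0) → (6,1) → (5,1) → (4,1) → (4,2) → (3,2) → (3,3) → (3,4) → (4,4) → (4,5) → (5,5) → (6,5) → (7,5) → (7,4) → (8,4) → (9,4) → (10,4) → (11,4) → (11,3) → (12,3) → (12,2) → (11,2) → (11,1) → (12,1) → (13,1) → (13,2) → (14,2) → (14,3) → (13,3) → (13,4) → (14,4) → (14,5) → (14,6) → (14,7) → (13,7) → (13,8) → (13,9) → (13,10) → (13,11) → (13,12) → (14,12) → (14,13) → (14,14)
Directions: down, right, up, right, right, down, left, down, left, left, down, down, down, down, right, up, up, right, up, right, right, down, right, down, down, down, left, down, down, down, down, left, down, left, up, left, down, down, right, down, right, up, right, down, right, right, right, up, right, right, right, right, right, down, right, right

Solution:

┌─┬───────┬───┬─────────┬─────┐
│A│↱ → ↓  │   │         │     │
│ ╵ ┌─╴ ╷ ╵ ╷ └───╴ ┌─┐ └─┐ ╷ │
│↳ ↑│↓ ↲│   │       │ │   │ │ │
├───┘ ┌─┴───┴─┬─────┤ └─┐ │ │ │
│↓ ← ↲│       │     │   │ │ │ │
│ ╷ ┌─┴───┐ ╷ │ ┌─╴ │ ╷ │ │ │ │
│↓│ │↱ → ↓│ │ │ │   │ │ │ │ │ │
│ ├─┘ ┌─┐ └─┤ │ │ ╷ │ │ ╵ │ │ │
│↓│↱ ↑│ │↳ ↓│ │ │ │ │ │   │ │ │
│ │ ┌─┘ └─┐ │ ╵ │ │ │ └─┬─┤ └─┤
│↓│↑│     │↓│   │ │ │   │ │   │
│ ╵ │ ┌─╴ │ │ ╶─┤ └─┴─┐ │ ╵ ╷ │
│↳ ↑│ │   │↓│   │     │ │   │ │
│ ┌─┘ │ ┌─┘ ├───┴───╴ │ ├───┘ │
│ │   │ │↓ ↲│         │ │     │
│ │ ╶─┴─┤ ┌─┤ ╶─┬─╴ ┌─┘ │ ┌─╴ │
│ │     │↓│ │   │   │   │ │   │
│ └─┐ ╷ │ │ │ ╷ └───┘ ┌─┘ └───┤
│   │ │ │↓│ │ │       │       │
├─╴ └─┘ │ │ ╵ ├─────┬─┴───┬─╴ │
│       │↓│   │     │     │   │
│ ┌───┬─┘ │ ┌─┴─╴ ╷ └─┐ ╷ │ ╶─┤
│ │↓ ↰│↓ ↲│ │     │   │ │ │   │
│ │ ╷ ╵ ┌─┘ └─╴ ┌─┴─╴ ╵ │ └─┐ │
│ │↓│↑ ↲│       │       │   │ │
│ │ └─┬─┴─┬─╴ ┌─┴───────┴─┐ ╵ │
│ │↳ ↓│↱ ↓│   │↱ → → → → ↓│   │
│ └─┐ ╵ ╷ └───┘ ╶───────┐ └───┤
│   │↳ ↑│↳ → → ↑        │↳ → B│
└───┴───┴───────────────┴─────┘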